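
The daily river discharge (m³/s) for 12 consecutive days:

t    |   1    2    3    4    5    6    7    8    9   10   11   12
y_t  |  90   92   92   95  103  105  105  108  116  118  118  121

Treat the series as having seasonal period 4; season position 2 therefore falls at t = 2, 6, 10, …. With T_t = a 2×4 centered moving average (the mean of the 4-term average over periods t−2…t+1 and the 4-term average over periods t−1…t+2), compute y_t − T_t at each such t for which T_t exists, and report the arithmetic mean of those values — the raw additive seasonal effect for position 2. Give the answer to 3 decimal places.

Season position 2 occurs at t = 6, 10 (where T_t is defined).
t=6: T_6 = 103.62500; y_6 − T_6 = 105 − 103.62500 = 1.37500
t=10: T_10 = 116.62500; y_10 − T_10 = 118 − 116.62500 = 1.37500
Mean deviation: (1.37500 + 1.37500) / 2 = 1.375

1.375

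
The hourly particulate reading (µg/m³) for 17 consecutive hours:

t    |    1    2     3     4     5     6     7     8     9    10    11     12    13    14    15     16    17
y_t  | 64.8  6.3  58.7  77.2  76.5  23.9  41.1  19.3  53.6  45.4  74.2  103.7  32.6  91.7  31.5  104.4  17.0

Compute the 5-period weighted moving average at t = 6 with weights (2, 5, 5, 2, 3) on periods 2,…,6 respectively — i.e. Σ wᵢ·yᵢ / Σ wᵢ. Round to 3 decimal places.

53.929

Weighted sum: 2·6.3 + 5·58.7 + 5·77.2 + 2·76.5 + 3·23.9 = 12.6 + 293.5 + 386.0 + 153.0 + 71.7 = 916.8
Weight total: 2 + 5 + 5 + 2 + 3 = 17
WMA = 916.8 / 17 = 53.929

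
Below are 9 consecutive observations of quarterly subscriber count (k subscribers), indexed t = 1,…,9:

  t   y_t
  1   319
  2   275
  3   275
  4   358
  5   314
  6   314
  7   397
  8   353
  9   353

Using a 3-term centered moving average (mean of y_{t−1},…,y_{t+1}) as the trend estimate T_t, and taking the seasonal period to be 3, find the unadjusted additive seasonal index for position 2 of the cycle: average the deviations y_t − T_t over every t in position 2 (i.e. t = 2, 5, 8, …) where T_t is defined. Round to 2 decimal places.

-14.67

Season position 2 occurs at t = 2, 5, 8 (where T_t is defined).
t=2: T_2 = 289.6667; y_2 − T_2 = 275 − 289.6667 = -14.6667
t=5: T_5 = 328.6667; y_5 − T_5 = 314 − 328.6667 = -14.6667
t=8: T_8 = 367.6667; y_8 − T_8 = 353 − 367.6667 = -14.6667
Mean deviation: (-14.6667 + -14.6667 + -14.6667) / 3 = -14.67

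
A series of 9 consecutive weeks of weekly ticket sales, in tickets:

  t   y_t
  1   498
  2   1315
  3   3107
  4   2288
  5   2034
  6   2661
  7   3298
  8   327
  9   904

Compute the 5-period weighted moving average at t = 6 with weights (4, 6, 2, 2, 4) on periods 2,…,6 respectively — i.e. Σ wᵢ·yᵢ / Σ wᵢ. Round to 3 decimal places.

2399.444

Weighted sum: 4·1315 + 6·3107 + 2·2288 + 2·2034 + 4·2661 = 5260 + 18642 + 4576 + 4068 + 10644 = 43190
Weight total: 4 + 6 + 2 + 2 + 4 = 18
WMA = 43190 / 18 = 2399.444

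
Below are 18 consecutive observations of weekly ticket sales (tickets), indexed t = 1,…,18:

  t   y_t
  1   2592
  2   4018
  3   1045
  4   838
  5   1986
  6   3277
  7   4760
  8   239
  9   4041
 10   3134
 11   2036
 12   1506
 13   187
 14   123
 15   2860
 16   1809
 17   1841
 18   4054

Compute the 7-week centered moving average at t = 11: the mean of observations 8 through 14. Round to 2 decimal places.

1609.43

Sum of periods 8–14: 239 + 4041 + 3134 + 2036 + 1506 + 187 + 123 = 11266
Divide by 7: 11266 / 7 = 1609.43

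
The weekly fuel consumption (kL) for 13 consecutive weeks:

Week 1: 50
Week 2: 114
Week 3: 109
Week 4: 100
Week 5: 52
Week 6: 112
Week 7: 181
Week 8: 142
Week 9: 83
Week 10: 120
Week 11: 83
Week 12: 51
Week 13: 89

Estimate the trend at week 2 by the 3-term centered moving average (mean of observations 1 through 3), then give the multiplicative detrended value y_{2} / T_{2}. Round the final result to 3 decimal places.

Trend T_2 = (50 + 114 + 109) / 3 = 273/3 = 91.00000
Ratio to trend: 114 / 91.00000 = 1.253

1.253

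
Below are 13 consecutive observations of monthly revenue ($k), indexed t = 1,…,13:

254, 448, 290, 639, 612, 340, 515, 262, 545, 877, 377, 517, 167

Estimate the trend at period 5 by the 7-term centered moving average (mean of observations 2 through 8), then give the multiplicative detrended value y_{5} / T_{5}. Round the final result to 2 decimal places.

1.38

Trend T_5 = (448 + 290 + 639 + 612 + 340 + 515 + 262) / 7 = 3106/7 = 443.7143
Ratio to trend: 612 / 443.7143 = 1.38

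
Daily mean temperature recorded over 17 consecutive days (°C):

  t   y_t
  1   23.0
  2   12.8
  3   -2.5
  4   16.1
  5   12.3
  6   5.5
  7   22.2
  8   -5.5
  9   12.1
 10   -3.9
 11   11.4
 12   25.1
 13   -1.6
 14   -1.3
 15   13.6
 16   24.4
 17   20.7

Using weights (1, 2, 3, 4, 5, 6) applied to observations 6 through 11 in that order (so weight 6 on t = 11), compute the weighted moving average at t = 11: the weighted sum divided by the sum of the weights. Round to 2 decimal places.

6.22

Weighted sum: 1·5.5 + 2·22.2 + 3·-5.5 + 4·12.1 + 5·-3.9 + 6·11.4 = 5.5 + 44.4 + -16.5 + 48.4 + -19.5 + 68.4 = 130.7
Weight total: 1 + 2 + 3 + 4 + 5 + 6 = 21
WMA = 130.7 / 21 = 6.22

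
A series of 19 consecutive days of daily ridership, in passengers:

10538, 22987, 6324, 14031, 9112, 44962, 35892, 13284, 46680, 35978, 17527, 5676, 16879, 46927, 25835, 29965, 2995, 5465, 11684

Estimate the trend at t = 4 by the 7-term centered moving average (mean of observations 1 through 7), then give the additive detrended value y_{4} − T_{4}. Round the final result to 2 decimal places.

Trend T_4 = (10538 + 22987 + 6324 + 14031 + 9112 + 44962 + 35892) / 7 = 143846/7 = 20549.4286
Detrended value: 14031 − 20549.4286 = -6518.43

-6518.43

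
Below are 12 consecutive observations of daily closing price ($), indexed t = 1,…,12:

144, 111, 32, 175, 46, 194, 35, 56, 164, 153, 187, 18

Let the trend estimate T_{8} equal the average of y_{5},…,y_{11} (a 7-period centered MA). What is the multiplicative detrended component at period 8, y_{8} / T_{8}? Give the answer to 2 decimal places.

Trend T_8 = (46 + 194 + 35 + 56 + 164 + 153 + 187) / 7 = 835/7 = 119.2857
Ratio to trend: 56 / 119.2857 = 0.47

0.47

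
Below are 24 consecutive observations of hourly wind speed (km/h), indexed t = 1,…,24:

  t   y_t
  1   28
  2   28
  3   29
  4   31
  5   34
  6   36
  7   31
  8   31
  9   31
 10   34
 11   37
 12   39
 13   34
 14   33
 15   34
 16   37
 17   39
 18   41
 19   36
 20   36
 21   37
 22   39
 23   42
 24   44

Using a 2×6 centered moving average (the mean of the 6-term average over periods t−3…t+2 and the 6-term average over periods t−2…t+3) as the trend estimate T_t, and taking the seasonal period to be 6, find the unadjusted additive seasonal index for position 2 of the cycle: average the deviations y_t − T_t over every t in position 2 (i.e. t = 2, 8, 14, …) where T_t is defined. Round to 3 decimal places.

-2.389

Season position 2 occurs at t = 8, 14, 20 (where T_t is defined).
t=8: T_8 = 33.08333; y_8 − T_8 = 31 − 33.08333 = -2.08333
t=14: T_14 = 35.83333; y_14 − T_14 = 33 − 35.83333 = -2.83333
t=20: T_20 = 38.25000; y_20 − T_20 = 36 − 38.25000 = -2.25000
Mean deviation: (-2.08333 + -2.83333 + -2.25000) / 3 = -2.389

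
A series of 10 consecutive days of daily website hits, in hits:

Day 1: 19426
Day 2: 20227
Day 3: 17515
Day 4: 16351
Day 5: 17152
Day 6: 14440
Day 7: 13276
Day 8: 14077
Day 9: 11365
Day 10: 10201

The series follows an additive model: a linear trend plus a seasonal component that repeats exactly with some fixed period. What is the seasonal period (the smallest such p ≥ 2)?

3

First differences y_{t+1} − y_t: 801, -2712, -1164, 801, -2712, -1164, 801, -2712, …
The difference pattern repeats every 3 terms and not for any smaller step, so p = 3.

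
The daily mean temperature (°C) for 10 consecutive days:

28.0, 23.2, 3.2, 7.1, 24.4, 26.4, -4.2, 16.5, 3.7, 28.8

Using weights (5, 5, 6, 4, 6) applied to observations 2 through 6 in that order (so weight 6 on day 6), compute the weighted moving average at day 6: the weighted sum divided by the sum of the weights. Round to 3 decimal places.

16.562

Weighted sum: 5·23.2 + 5·3.2 + 6·7.1 + 4·24.4 + 6·26.4 = 116.0 + 16.0 + 42.6 + 97.6 + 158.4 = 430.6
Weight total: 5 + 5 + 6 + 4 + 6 = 26
WMA = 430.6 / 26 = 16.562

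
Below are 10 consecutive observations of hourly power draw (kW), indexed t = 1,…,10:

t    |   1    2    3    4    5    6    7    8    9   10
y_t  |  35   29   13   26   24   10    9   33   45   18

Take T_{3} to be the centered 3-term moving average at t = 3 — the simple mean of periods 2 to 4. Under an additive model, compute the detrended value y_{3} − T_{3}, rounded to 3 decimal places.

-9.667

Trend T_3 = (29 + 13 + 26) / 3 = 68/3 = 22.66667
Detrended value: 13 − 22.66667 = -9.667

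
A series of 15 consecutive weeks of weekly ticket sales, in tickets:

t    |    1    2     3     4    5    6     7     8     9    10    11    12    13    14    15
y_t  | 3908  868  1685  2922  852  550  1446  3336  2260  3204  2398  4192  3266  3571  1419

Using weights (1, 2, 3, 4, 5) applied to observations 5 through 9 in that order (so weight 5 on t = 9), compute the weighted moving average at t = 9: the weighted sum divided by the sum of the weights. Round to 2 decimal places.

Weighted sum: 1·852 + 2·550 + 3·1446 + 4·3336 + 5·2260 = 852 + 1100 + 4338 + 13344 + 11300 = 30934
Weight total: 1 + 2 + 3 + 4 + 5 = 15
WMA = 30934 / 15 = 2062.27

2062.27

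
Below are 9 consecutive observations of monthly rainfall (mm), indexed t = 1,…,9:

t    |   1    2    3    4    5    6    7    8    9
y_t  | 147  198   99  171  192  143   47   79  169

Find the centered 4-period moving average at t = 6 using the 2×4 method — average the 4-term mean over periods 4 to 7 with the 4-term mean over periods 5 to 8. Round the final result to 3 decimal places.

126.750

Sum over 4–7: 171 + 192 + 143 + 47 = 553
Sum over 5–8: 192 + 143 + 47 + 79 = 461
CMA at t=6 = (553 + 461) / (2·4) = 1014 / 8 = 126.750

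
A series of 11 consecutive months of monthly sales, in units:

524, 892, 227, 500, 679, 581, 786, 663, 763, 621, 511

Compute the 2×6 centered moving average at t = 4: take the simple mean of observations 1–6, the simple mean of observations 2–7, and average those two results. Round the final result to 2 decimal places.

Sum over 1–6: 524 + 892 + 227 + 500 + 679 + 581 = 3403
Sum over 2–7: 892 + 227 + 500 + 679 + 581 + 786 = 3665
CMA at t=4 = (3403 + 3665) / (2·6) = 7068 / 12 = 589.00

589.00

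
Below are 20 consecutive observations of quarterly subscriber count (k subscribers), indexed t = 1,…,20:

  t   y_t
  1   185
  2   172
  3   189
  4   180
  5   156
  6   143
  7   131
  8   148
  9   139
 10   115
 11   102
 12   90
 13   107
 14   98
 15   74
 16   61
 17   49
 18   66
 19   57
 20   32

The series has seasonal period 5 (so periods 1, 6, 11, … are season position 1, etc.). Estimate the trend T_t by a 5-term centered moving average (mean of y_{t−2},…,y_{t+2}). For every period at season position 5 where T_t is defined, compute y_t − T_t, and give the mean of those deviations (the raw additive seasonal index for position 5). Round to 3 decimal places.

Season position 5 occurs at t = 5, 10, 15 (where T_t is defined).
t=5: T_5 = 159.80000; y_5 − T_5 = 156 − 159.80000 = -3.80000
t=10: T_10 = 118.80000; y_10 − T_10 = 115 − 118.80000 = -3.80000
t=15: T_15 = 77.80000; y_15 − T_15 = 74 − 77.80000 = -3.80000
Mean deviation: (-3.80000 + -3.80000 + -3.80000) / 3 = -3.800

-3.800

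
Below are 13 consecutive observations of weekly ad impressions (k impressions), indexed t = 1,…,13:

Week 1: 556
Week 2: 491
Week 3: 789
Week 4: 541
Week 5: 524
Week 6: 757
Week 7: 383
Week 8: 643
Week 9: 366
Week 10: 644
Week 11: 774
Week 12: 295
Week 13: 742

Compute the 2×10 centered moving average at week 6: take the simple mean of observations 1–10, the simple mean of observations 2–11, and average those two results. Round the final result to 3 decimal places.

580.300

Sum over 1–10: 556 + 491 + 789 + 541 + 524 + 757 + 383 + 643 + 366 + 644 = 5694
Sum over 2–11: 491 + 789 + 541 + 524 + 757 + 383 + 643 + 366 + 644 + 774 = 5912
CMA at t=6 = (5694 + 5912) / (2·10) = 11606 / 20 = 580.300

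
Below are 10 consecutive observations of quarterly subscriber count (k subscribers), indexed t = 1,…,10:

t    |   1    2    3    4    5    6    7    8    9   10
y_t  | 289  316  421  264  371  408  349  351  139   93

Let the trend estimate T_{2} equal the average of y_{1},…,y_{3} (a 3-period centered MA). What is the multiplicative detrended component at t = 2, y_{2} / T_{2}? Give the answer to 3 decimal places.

Trend T_2 = (289 + 316 + 421) / 3 = 1026/3 = 342.00000
Ratio to trend: 316 / 342.00000 = 0.924

0.924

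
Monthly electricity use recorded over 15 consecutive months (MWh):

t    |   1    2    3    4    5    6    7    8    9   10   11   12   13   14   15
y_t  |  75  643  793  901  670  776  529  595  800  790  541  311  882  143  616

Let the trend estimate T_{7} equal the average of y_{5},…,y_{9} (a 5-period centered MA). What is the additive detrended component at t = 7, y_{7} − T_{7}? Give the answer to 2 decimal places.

Trend T_7 = (670 + 776 + 529 + 595 + 800) / 5 = 3370/5 = 674.0000
Detrended value: 529 − 674.0000 = -145.00

-145.00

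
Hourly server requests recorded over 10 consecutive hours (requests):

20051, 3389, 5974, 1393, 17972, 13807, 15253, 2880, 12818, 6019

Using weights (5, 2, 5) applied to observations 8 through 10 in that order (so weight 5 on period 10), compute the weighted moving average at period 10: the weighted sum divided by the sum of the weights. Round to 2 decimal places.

Weighted sum: 5·2880 + 2·12818 + 5·6019 = 14400 + 25636 + 30095 = 70131
Weight total: 5 + 2 + 5 = 12
WMA = 70131 / 12 = 5844.25

5844.25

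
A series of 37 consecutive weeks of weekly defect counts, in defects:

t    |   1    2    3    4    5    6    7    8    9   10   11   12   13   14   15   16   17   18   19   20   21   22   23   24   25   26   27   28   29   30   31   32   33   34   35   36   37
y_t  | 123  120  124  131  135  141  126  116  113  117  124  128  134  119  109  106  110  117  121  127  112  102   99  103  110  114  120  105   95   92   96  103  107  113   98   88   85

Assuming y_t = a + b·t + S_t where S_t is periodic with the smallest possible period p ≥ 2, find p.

First differences y_{t+1} − y_t: -3, 4, 7, 4, 6, -15, -10, -3, 4, 7, 4, 6, -15, -10, -3, 4, …
The difference pattern repeats every 7 terms and not for any smaller step, so p = 7.

7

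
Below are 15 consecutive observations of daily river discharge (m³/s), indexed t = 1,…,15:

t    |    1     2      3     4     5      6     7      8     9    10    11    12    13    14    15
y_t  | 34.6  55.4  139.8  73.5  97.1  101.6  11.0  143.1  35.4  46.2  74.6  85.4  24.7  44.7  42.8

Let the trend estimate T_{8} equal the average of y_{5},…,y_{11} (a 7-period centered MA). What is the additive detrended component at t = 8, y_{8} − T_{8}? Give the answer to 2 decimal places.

70.39

Trend T_8 = (97.1 + 101.6 + 11.0 + 143.1 + 35.4 + 46.2 + 74.6) / 7 = 509.0/7 = 72.7143
Detrended value: 143.1 − 72.7143 = 70.39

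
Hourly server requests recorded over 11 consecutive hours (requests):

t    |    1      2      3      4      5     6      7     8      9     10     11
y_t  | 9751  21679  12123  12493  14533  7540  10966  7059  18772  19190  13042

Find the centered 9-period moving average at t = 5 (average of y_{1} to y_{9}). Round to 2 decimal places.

12768.44

Sum of periods 1–9: 9751 + 21679 + 12123 + 12493 + 14533 + 7540 + 10966 + 7059 + 18772 = 114916
Divide by 9: 114916 / 9 = 12768.44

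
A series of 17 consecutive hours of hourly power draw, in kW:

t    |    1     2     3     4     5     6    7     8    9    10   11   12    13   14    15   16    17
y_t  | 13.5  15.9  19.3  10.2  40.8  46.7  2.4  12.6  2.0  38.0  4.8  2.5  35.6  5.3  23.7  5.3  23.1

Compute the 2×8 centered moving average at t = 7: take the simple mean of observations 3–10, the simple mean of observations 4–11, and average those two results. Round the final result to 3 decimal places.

Sum over 3–10: 19.3 + 10.2 + 40.8 + 46.7 + 2.4 + 12.6 + 2.0 + 38.0 = 172.0
Sum over 4–11: 10.2 + 40.8 + 46.7 + 2.4 + 12.6 + 2.0 + 38.0 + 4.8 = 157.5
CMA at t=7 = (172.0 + 157.5) / (2·8) = 329.5 / 16 = 20.594

20.594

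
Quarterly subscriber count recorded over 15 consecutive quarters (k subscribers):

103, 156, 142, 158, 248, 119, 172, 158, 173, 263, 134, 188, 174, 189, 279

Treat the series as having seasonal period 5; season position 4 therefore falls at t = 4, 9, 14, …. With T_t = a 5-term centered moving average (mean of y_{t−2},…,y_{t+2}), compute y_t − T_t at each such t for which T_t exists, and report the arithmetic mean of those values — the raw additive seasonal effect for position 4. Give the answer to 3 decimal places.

-6.800

Season position 4 occurs at t = 4, 9 (where T_t is defined).
t=4: T_4 = 164.60000; y_4 − T_4 = 158 − 164.60000 = -6.60000
t=9: T_9 = 180.00000; y_9 − T_9 = 173 − 180.00000 = -7.00000
Mean deviation: (-6.60000 + -7.00000) / 2 = -6.800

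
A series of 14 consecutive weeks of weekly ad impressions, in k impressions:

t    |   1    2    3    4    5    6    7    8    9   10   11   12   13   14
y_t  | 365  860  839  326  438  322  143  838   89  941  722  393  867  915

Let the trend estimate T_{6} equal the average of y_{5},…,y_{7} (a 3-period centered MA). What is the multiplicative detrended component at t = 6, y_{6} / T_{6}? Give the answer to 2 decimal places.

1.07

Trend T_6 = (438 + 322 + 143) / 3 = 903/3 = 301.0000
Ratio to trend: 322 / 301.0000 = 1.07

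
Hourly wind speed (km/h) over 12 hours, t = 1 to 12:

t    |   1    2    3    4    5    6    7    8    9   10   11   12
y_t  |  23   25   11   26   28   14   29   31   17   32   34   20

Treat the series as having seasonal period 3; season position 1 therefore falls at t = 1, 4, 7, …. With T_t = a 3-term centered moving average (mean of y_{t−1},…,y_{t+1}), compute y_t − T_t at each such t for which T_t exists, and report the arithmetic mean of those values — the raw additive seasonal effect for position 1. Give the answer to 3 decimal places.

Season position 1 occurs at t = 4, 7, 10 (where T_t is defined).
t=4: T_4 = 21.66667; y_4 − T_4 = 26 − 21.66667 = 4.33333
t=7: T_7 = 24.66667; y_7 − T_7 = 29 − 24.66667 = 4.33333
t=10: T_10 = 27.66667; y_10 − T_10 = 32 − 27.66667 = 4.33333
Mean deviation: (4.33333 + 4.33333 + 4.33333) / 3 = 4.333

4.333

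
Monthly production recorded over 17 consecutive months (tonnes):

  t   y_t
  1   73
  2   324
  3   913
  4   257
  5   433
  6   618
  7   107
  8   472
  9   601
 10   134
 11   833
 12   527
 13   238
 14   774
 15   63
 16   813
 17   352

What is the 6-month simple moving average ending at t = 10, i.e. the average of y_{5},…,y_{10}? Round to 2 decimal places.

Sum of periods 5–10: 433 + 618 + 107 + 472 + 601 + 134 = 2365
Divide by 6: 2365 / 6 = 394.17

394.17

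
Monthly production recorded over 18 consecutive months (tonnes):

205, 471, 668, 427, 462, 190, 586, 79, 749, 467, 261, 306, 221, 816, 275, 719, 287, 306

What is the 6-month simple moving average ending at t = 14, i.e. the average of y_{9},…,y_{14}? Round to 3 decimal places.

470.000

Sum of periods 9–14: 749 + 467 + 261 + 306 + 221 + 816 = 2820
Divide by 6: 2820 / 6 = 470.000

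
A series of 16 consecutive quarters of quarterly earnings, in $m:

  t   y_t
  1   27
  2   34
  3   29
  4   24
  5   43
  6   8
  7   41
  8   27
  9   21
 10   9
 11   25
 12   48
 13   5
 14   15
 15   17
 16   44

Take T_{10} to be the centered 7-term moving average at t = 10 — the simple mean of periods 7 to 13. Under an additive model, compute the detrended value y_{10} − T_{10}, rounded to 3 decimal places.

-16.143

Trend T_10 = (41 + 27 + 21 + 9 + 25 + 48 + 5) / 7 = 176/7 = 25.14286
Detrended value: 9 − 25.14286 = -16.143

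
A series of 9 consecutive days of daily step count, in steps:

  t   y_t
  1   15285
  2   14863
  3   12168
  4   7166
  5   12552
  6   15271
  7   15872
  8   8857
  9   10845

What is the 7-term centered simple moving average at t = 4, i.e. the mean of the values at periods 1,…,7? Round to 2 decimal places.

13311.00

Sum of periods 1–7: 15285 + 14863 + 12168 + 7166 + 12552 + 15271 + 15872 = 93177
Divide by 7: 93177 / 7 = 13311.00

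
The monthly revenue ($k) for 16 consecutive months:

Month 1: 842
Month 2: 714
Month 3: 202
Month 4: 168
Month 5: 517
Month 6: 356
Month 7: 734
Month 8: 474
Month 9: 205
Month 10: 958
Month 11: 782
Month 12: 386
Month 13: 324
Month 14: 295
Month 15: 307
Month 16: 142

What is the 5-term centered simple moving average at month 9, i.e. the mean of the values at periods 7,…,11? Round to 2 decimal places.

Sum of periods 7–11: 734 + 474 + 205 + 958 + 782 = 3153
Divide by 5: 3153 / 5 = 630.60

630.60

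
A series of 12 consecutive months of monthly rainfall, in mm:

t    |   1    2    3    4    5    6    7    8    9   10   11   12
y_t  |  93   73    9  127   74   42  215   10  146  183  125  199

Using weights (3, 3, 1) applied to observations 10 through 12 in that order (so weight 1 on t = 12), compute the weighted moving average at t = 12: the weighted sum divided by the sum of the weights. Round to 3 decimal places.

Weighted sum: 3·183 + 3·125 + 1·199 = 549 + 375 + 199 = 1123
Weight total: 3 + 3 + 1 = 7
WMA = 1123 / 7 = 160.429

160.429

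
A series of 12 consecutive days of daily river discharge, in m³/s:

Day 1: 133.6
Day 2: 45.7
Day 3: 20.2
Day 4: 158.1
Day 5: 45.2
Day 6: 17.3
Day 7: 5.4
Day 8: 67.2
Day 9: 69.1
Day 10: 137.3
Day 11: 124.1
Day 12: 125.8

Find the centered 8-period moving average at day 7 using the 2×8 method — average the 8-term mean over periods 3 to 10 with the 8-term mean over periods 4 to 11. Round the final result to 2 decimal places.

Sum over 3–10: 20.2 + 158.1 + 45.2 + 17.3 + 5.4 + 67.2 + 69.1 + 137.3 = 519.8
Sum over 4–11: 158.1 + 45.2 + 17.3 + 5.4 + 67.2 + 69.1 + 137.3 + 124.1 = 623.7
CMA at t=7 = (519.8 + 623.7) / (2·8) = 1143.5 / 16 = 71.47

71.47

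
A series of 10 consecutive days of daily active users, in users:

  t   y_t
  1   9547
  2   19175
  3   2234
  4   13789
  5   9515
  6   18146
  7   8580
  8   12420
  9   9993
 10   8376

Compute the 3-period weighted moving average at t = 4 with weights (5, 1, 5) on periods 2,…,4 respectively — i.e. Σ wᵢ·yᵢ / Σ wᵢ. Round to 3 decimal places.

Weighted sum: 5·19175 + 1·2234 + 5·13789 = 95875 + 2234 + 68945 = 167054
Weight total: 5 + 1 + 5 = 11
WMA = 167054 / 11 = 15186.727

15186.727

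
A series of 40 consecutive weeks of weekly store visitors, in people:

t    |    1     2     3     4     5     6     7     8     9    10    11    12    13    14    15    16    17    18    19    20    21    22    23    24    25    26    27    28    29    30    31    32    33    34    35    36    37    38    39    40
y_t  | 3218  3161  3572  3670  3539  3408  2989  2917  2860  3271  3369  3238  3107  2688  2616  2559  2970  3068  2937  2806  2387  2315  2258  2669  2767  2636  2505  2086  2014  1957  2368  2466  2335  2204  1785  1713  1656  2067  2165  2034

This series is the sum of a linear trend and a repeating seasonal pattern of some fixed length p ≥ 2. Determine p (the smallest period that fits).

7

First differences y_{t+1} − y_t: -57, 411, 98, -131, -131, -419, -72, -57, 411, 98, -131, -131, -419, -72, -57, 411, …
The difference pattern repeats every 7 terms and not for any smaller step, so p = 7.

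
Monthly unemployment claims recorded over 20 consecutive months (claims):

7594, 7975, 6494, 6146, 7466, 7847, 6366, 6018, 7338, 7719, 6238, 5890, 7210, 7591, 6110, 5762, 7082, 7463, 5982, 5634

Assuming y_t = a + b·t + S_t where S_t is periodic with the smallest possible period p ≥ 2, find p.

4

First differences y_{t+1} − y_t: 381, -1481, -348, 1320, 381, -1481, -348, 1320, 381, -1481, …
The difference pattern repeats every 4 terms and not for any smaller step, so p = 4.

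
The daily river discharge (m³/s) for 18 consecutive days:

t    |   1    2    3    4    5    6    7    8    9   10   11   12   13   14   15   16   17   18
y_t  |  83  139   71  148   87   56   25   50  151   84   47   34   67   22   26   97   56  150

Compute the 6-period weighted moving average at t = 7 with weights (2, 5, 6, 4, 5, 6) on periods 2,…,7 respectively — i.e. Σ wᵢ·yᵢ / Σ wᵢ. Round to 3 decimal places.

Weighted sum: 2·139 + 5·71 + 6·148 + 4·87 + 5·56 + 6·25 = 278 + 355 + 888 + 348 + 280 + 150 = 2299
Weight total: 2 + 5 + 6 + 4 + 5 + 6 = 28
WMA = 2299 / 28 = 82.107

82.107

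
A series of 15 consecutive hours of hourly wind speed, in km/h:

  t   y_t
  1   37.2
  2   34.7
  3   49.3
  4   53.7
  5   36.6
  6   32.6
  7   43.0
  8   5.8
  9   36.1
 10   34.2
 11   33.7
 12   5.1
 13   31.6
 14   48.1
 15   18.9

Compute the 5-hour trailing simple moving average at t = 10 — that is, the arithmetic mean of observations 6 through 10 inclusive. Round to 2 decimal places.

Sum of periods 6–10: 32.6 + 43.0 + 5.8 + 36.1 + 34.2 = 151.7
Divide by 5: 151.7 / 5 = 30.34

30.34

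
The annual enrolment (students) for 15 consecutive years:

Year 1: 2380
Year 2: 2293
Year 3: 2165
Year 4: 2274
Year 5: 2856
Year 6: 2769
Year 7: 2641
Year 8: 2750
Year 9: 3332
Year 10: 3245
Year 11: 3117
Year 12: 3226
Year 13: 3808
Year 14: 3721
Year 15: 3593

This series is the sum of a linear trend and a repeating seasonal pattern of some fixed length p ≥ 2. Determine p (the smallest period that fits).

First differences y_{t+1} − y_t: -87, -128, 109, 582, -87, -128, 109, 582, -87, -128, …
The difference pattern repeats every 4 terms and not for any smaller step, so p = 4.

4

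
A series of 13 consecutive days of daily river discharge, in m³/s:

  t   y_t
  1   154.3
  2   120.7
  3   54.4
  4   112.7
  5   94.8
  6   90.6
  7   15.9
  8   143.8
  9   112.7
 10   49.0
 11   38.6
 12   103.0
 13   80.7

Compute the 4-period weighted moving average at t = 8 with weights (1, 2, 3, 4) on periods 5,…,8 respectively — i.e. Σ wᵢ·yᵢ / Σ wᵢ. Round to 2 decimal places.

89.89

Weighted sum: 1·94.8 + 2·90.6 + 3·15.9 + 4·143.8 = 94.8 + 181.2 + 47.7 + 575.2 = 898.9
Weight total: 1 + 2 + 3 + 4 = 10
WMA = 898.9 / 10 = 89.89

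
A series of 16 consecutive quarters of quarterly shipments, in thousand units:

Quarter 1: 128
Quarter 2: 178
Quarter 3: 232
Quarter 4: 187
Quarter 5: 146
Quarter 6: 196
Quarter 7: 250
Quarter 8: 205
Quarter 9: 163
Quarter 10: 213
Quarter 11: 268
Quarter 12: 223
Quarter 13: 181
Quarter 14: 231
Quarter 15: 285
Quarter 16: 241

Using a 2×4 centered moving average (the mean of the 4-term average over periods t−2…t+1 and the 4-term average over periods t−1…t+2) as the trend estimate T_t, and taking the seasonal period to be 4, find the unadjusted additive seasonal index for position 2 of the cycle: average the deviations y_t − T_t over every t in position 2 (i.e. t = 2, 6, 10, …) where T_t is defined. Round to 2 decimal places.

-1.25

Season position 2 occurs at t = 6, 10, 14 (where T_t is defined).
t=6: T_6 = 197.0000; y_6 − T_6 = 196 − 197.0000 = -1.0000
t=10: T_10 = 214.5000; y_10 − T_10 = 213 − 214.5000 = -1.5000
t=14: T_14 = 232.2500; y_14 − T_14 = 231 − 232.2500 = -1.2500
Mean deviation: (-1.0000 + -1.5000 + -1.2500) / 3 = -1.25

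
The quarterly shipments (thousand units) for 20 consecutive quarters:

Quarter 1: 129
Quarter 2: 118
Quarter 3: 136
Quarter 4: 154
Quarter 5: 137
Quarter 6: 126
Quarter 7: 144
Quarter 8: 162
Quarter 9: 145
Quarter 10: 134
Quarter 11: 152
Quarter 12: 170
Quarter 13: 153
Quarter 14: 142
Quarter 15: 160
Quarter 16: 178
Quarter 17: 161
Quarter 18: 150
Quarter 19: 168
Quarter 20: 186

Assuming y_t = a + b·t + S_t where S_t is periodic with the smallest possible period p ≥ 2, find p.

4

First differences y_{t+1} − y_t: -11, 18, 18, -17, -11, 18, 18, -17, -11, 18, …
The difference pattern repeats every 4 terms and not for any smaller step, so p = 4.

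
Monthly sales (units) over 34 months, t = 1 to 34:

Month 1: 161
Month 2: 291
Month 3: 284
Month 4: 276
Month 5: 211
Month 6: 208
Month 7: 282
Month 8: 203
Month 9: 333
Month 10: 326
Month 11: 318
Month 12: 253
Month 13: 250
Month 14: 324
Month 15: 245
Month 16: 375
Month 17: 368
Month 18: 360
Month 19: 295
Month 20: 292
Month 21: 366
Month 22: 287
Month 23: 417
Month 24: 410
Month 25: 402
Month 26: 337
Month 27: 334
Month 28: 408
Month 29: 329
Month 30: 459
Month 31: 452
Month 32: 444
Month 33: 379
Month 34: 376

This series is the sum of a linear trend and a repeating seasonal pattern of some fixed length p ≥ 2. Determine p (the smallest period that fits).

7

First differences y_{t+1} − y_t: 130, -7, -8, -65, -3, 74, -79, 130, -7, -8, -65, -3, 74, -79, 130, -7, …
The difference pattern repeats every 7 terms and not for any smaller step, so p = 7.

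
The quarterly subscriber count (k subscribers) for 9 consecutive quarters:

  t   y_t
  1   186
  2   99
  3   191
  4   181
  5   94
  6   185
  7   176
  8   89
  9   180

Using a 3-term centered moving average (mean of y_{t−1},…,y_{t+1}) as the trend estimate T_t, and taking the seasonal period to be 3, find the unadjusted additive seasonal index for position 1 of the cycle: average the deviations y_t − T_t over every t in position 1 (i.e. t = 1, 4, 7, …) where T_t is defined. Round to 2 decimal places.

Season position 1 occurs at t = 4, 7 (where T_t is defined).
t=4: T_4 = 155.3333; y_4 − T_4 = 181 − 155.3333 = 25.6667
t=7: T_7 = 150.0000; y_7 − T_7 = 176 − 150.0000 = 26.0000
Mean deviation: (25.6667 + 26.0000) / 2 = 25.83

25.83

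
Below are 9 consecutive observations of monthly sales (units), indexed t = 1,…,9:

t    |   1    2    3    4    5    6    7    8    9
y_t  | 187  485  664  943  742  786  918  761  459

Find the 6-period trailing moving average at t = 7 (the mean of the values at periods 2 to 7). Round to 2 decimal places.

Sum of periods 2–7: 485 + 664 + 943 + 742 + 786 + 918 = 4538
Divide by 6: 4538 / 6 = 756.33

756.33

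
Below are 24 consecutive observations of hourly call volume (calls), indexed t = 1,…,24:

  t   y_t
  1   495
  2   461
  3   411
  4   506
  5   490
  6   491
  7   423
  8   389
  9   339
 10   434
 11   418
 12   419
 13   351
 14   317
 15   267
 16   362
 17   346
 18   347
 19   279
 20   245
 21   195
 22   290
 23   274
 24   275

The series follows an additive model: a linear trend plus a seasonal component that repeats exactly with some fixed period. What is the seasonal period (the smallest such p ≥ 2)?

First differences y_{t+1} − y_t: -34, -50, 95, -16, 1, -68, -34, -50, 95, -16, 1, -68, -34, -50, …
The difference pattern repeats every 6 terms and not for any smaller step, so p = 6.

6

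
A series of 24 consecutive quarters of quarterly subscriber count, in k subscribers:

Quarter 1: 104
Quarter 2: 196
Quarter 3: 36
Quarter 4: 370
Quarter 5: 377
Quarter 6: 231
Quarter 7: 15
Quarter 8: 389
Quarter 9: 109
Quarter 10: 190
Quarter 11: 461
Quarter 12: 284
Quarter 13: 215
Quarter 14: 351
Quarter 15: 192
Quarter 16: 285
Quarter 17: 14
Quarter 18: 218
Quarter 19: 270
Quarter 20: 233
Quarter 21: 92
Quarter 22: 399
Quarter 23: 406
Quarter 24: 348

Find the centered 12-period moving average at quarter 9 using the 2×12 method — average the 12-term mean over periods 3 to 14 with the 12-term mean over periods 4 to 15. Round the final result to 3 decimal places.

258.833

Sum over 3–14: 36 + 370 + 377 + 231 + 15 + 389 + 109 + 190 + 461 + 284 + 215 + 351 = 3028
Sum over 4–15: 370 + 377 + 231 + 15 + 389 + 109 + 190 + 461 + 284 + 215 + 351 + 192 = 3184
CMA at t=9 = (3028 + 3184) / (2·12) = 6212 / 24 = 258.833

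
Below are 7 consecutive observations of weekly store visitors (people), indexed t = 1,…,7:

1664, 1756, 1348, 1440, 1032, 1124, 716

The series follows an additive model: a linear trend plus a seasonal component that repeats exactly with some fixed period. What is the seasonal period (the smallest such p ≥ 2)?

2

First differences y_{t+1} − y_t: 92, -408, 92, -408, 92, -408, …
The difference pattern repeats every 2 terms and not for any smaller step, so p = 2.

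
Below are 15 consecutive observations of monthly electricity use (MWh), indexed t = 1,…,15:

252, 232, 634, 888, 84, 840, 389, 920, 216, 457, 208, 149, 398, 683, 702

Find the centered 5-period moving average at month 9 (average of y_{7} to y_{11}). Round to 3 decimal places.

Sum of periods 7–11: 389 + 920 + 216 + 457 + 208 = 2190
Divide by 5: 2190 / 5 = 438.000

438.000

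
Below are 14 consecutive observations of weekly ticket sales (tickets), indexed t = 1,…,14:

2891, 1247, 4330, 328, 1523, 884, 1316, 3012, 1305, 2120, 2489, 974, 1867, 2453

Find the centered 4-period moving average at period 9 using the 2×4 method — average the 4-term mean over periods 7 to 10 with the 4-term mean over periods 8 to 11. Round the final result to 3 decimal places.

2084.875

Sum over 7–10: 1316 + 3012 + 1305 + 2120 = 7753
Sum over 8–11: 3012 + 1305 + 2120 + 2489 = 8926
CMA at t=9 = (7753 + 8926) / (2·4) = 16679 / 8 = 2084.875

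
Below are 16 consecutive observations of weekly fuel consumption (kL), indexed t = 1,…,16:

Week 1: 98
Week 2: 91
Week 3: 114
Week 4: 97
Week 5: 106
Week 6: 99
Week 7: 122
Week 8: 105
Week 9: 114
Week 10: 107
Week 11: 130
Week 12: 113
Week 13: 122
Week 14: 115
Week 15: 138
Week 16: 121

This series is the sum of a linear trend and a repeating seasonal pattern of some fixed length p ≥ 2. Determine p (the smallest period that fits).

4

First differences y_{t+1} − y_t: -7, 23, -17, 9, -7, 23, -17, 9, -7, 23, …
The difference pattern repeats every 4 terms and not for any smaller step, so p = 4.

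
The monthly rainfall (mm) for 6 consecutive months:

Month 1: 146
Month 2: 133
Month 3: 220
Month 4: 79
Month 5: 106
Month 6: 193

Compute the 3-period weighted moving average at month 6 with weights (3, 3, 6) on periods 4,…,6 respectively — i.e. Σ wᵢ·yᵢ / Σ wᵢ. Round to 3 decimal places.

Weighted sum: 3·79 + 3·106 + 6·193 = 237 + 318 + 1158 = 1713
Weight total: 3 + 3 + 6 = 12
WMA = 1713 / 12 = 142.750

142.750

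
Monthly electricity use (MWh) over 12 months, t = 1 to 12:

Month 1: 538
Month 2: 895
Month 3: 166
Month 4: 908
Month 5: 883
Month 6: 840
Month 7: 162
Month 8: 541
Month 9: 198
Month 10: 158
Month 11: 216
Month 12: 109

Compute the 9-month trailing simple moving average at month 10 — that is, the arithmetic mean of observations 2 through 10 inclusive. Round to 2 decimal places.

527.89

Sum of periods 2–10: 895 + 166 + 908 + 883 + 840 + 162 + 541 + 198 + 158 = 4751
Divide by 9: 4751 / 9 = 527.89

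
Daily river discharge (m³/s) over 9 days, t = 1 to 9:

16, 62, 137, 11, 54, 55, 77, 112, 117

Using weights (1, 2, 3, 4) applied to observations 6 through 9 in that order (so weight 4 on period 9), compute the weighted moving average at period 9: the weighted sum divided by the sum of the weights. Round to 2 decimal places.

Weighted sum: 1·55 + 2·77 + 3·112 + 4·117 = 55 + 154 + 336 + 468 = 1013
Weight total: 1 + 2 + 3 + 4 = 10
WMA = 1013 / 10 = 101.30

101.30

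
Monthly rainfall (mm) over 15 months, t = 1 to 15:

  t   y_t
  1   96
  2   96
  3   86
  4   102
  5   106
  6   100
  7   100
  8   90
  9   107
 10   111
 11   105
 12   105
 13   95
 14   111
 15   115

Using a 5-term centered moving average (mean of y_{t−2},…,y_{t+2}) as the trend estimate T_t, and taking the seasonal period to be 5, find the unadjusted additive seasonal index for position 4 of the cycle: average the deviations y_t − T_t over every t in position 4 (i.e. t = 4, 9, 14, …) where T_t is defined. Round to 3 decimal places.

4.200

Season position 4 occurs at t = 4, 9 (where T_t is defined).
t=4: T_4 = 98.00000; y_4 − T_4 = 102 − 98.00000 = 4.00000
t=9: T_9 = 102.60000; y_9 − T_9 = 107 − 102.60000 = 4.40000
Mean deviation: (4.00000 + 4.40000) / 2 = 4.200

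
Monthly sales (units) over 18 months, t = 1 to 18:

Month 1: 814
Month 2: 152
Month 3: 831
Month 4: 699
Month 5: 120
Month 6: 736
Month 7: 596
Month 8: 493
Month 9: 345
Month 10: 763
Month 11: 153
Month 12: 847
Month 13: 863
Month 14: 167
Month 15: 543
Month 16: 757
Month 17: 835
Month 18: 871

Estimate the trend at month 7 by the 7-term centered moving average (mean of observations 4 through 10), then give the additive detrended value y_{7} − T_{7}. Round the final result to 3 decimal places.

60.000

Trend T_7 = (699 + 120 + 736 + 596 + 493 + 345 + 763) / 7 = 3752/7 = 536.00000
Detrended value: 596 − 536.00000 = 60.000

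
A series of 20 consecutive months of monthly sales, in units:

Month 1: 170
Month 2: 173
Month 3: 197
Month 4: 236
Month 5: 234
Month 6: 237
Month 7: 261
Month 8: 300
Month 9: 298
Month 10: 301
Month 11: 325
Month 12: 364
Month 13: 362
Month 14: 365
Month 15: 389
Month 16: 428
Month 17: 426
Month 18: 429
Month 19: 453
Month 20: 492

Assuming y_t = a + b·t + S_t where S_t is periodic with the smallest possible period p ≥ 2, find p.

First differences y_{t+1} − y_t: 3, 24, 39, -2, 3, 24, 39, -2, 3, 24, …
The difference pattern repeats every 4 terms and not for any smaller step, so p = 4.

4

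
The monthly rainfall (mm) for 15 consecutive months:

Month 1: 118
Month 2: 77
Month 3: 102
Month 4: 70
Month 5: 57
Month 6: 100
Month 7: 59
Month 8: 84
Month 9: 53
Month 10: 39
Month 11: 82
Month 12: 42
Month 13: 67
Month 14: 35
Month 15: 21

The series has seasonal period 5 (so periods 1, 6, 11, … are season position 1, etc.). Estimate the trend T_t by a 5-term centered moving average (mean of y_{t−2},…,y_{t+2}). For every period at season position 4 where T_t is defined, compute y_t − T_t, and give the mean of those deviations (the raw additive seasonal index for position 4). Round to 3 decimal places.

Season position 4 occurs at t = 4, 9 (where T_t is defined).
t=4: T_4 = 81.20000; y_4 − T_4 = 70 − 81.20000 = -11.20000
t=9: T_9 = 63.40000; y_9 − T_9 = 53 − 63.40000 = -10.40000
Mean deviation: (-11.20000 + -10.40000) / 2 = -10.800

-10.800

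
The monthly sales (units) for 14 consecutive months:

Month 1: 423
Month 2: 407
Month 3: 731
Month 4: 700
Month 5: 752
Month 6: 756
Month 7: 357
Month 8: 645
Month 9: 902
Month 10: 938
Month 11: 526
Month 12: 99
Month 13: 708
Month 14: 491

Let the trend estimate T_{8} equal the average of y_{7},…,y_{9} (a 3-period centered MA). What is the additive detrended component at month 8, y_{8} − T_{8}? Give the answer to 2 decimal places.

10.33

Trend T_8 = (357 + 645 + 902) / 3 = 1904/3 = 634.6667
Detrended value: 645 − 634.6667 = 10.33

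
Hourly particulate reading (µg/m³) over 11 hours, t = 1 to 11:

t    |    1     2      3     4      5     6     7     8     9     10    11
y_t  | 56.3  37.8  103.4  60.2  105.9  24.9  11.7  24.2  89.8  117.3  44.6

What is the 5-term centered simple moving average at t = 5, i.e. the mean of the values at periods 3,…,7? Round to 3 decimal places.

61.220

Sum of periods 3–7: 103.4 + 60.2 + 105.9 + 24.9 + 11.7 = 306.1
Divide by 5: 306.1 / 5 = 61.220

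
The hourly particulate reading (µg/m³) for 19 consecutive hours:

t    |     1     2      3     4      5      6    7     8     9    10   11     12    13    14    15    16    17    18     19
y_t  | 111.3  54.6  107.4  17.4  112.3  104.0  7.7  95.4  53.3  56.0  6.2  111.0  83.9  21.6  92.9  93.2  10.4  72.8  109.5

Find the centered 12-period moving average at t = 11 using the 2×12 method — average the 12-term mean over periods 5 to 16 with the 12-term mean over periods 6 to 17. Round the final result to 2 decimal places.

65.55

Sum over 5–16: 112.3 + 104.0 + 7.7 + 95.4 + 53.3 + 56.0 + 6.2 + 111.0 + 83.9 + 21.6 + 92.9 + 93.2 = 837.5
Sum over 6–17: 104.0 + 7.7 + 95.4 + 53.3 + 56.0 + 6.2 + 111.0 + 83.9 + 21.6 + 92.9 + 93.2 + 10.4 = 735.6
CMA at t=11 = (837.5 + 735.6) / (2·12) = 1573.1 / 24 = 65.55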